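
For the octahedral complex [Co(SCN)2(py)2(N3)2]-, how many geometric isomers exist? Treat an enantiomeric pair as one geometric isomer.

The six octahedral sites form three mutually perpendicular trans pairs.
Systematic placement gives 5 geometric isomers: SCN trans, py trans, N3 trans; SCN cis, py cis, N3 trans; SCN cis, py trans, N3 cis; SCN cis, py cis, N3 cis (chiral); SCN trans, py cis, N3 cis.

5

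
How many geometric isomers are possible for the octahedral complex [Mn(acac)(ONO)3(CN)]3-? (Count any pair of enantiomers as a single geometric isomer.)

The six octahedral sites form three mutually perpendicular trans pairs.
Each acac is bidentate and must span two cis positions.
The distinct arrangements are (2 in all): ONO fac; ONO mer.

2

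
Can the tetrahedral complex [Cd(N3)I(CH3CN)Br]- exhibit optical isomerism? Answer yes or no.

All four vertices of a tetrahedron are equivalent and mutually adjacent, so cis/trans isomerism cannot arise.
Only one geometric arrangement is possible; it has no improper symmetry element, so it exists as a pair of enantiomers (2 stereoisomers).

yes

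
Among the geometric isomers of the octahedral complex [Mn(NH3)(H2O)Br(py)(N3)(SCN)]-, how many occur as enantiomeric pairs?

15

In an octahedral complex each vertex has one trans partner and four cis neighbours.
Placing the ligands in turn and identifying arrangements related by rotation or reflection leaves 15 distinct geometric isomers.
Of these, 15 lack any improper symmetry element and so occur as enantiomeric pairs, giving 15 + 15 = 30 stereoisomers in total.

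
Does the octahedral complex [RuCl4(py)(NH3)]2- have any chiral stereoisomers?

no

An octahedron has six vertices in three trans pairs; every non-trans pair is cis.
The distinct arrangements are (2 in all): py and NH3 mutually trans; py and NH3 mutually cis.
Each arrangement has an internal mirror plane or centre of symmetry, so none is chiral.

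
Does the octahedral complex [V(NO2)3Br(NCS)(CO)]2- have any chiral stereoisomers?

An octahedron has six vertices in three trans pairs; every non-trans pair is cis.
The distinct arrangements are (4 in all): NO2 mer (3 arrangements); NO2 fac (chiral).
One of these lacks any improper symmetry element and so occurs as an enantiomeric pair, giving 4 + 1 = 5 stereoisomers in total.

yes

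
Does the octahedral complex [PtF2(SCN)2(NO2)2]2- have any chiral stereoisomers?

The six octahedral sites form three mutually perpendicular trans pairs.
There are 5 geometric isomers: F trans, SCN trans, NO2 trans; F trans, SCN cis, NO2 cis; F cis, SCN trans, NO2 cis; F cis, SCN cis, NO2 cis (chiral); F cis, SCN cis, NO2 trans.
One of these lacks any improper symmetry element and so occurs as an enantiomeric pair, giving 5 + 1 = 6 stereoisomers in total.

yes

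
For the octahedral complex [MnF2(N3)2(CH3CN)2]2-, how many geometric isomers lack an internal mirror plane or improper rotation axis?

In an octahedral complex each vertex has one trans partner and four cis neighbours.
Working through the distinct placements yields 5 geometric isomers: F trans, N3 trans, CH3CN trans; F cis, N3 cis, CH3CN trans; F cis, N3 trans, CH3CN cis; F cis, N3 cis, CH3CN cis (chiral); F trans, N3 cis, CH3CN cis.
One of these lacks any improper symmetry element and so occurs as an enantiomeric pair, giving 5 + 1 = 6 stereoisomers in total.

1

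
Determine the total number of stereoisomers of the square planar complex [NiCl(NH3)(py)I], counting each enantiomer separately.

In a square planar complex each vertex has one trans partner and two cis neighbours.
The distinct arrangements are (3 in all): (Cl/NH3 trans, I/py trans); (Cl/py trans, I/NH3 trans); (Cl/I trans, NH3/py trans).
Each arrangement has an internal mirror plane or centre of symmetry, so none is chiral.

3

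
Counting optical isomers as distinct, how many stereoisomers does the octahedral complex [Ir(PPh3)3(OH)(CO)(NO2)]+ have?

An octahedron has six vertices in three trans pairs; every non-trans pair is cis.
Working through the distinct placements yields 4 geometric isomers: PPh3 mer (3 arrangements); PPh3 fac (chiral).
One of these lacks any improper symmetry element and so occurs as an enantiomeric pair, giving 4 + 1 = 5 stereoisomers in total.

5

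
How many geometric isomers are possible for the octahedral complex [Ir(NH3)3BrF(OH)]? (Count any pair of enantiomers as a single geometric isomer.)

The six octahedral sites form three mutually perpendicular trans pairs.
Systematic placement gives 4 geometric isomers: NH3 mer (3 arrangements); NH3 fac (chiral).

4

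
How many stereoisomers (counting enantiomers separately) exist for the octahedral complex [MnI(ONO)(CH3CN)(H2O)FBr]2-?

30

An octahedron has six vertices in three trans pairs; every non-trans pair is cis.
Placing the ligands in turn and identifying arrangements related by rotation or reflection leaves 15 distinct geometric isomers.
Of these, 15 lack any improper symmetry element and so occur as enantiomeric pairs, giving 15 + 15 = 30 stereoisomers in total.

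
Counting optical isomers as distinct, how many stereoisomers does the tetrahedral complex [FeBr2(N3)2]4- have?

In a tetrahedral complex all four positions are equivalent and every pair of ligands is adjacent — there is no cis/trans distinction.
Only one geometric arrangement is possible.

1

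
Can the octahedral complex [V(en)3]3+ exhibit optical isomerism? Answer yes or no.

An octahedron has six vertices in three trans pairs; every non-trans pair is cis.
Each en is bidentate and must span two cis positions.
Only one geometric arrangement is possible; it has no improper symmetry element, so it exists as a pair of enantiomers (2 stereoisomers).

yes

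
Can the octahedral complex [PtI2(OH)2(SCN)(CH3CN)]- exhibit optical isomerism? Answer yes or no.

yes

An octahedron has six vertices in three trans pairs; every non-trans pair is cis.
The distinct arrangements are (6 in all): I cis, OH cis (3 arrangements, 2 chiral); I cis, OH trans; I trans, OH cis; I trans, OH trans.
Of these, 2 lack any improper symmetry element and so occur as enantiomeric pairs, giving 6 + 2 = 8 stereoisomers in total.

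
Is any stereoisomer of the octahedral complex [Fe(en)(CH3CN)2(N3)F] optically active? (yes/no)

An octahedron has six vertices in three trans pairs; every non-trans pair is cis.
Each en is bidentate and must span two cis positions.
The distinct arrangements are (4 in all): CH3CN trans; CH3CN cis (3 arrangements, 2 chiral).
Of these, 2 lack any improper symmetry element and so occur as enantiomeric pairs, giving 4 + 2 = 6 stereoisomers in total.

yes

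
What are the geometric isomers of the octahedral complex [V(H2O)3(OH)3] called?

Working through the distinct placements yields 2 geometric isomers: H2O mer; H2O fac.

fac and mer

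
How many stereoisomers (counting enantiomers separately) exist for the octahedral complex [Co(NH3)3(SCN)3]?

2

An octahedron has six vertices in three trans pairs; every non-trans pair is cis.
The distinct arrangements are (2 in all): NH3 mer; NH3 fac.
Each arrangement has an internal mirror plane or centre of symmetry, so none is chiral.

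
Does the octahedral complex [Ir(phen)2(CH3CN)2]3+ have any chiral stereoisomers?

An octahedron has six vertices in three trans pairs; every non-trans pair is cis.
Each phen is bidentate and must span two cis positions.
There are 2 geometric isomers: CH3CN trans; CH3CN cis (chiral).
One of these lacks any improper symmetry element and so occurs as an enantiomeric pair, giving 2 + 1 = 3 stereoisomers in total.

yes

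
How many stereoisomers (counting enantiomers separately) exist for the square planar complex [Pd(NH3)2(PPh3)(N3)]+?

In a square planar complex each vertex has one trans partner and two cis neighbours.
Systematic placement gives 2 geometric isomers: NH3 cis; NH3 trans.
Each arrangement has an internal mirror plane or centre of symmetry, so none is chiral.

2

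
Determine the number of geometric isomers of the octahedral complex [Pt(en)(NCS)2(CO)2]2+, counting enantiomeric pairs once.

The six octahedral sites form three mutually perpendicular trans pairs.
Each en is bidentate and must span two cis positions.
Systematic placement gives 3 geometric isomers: NCS cis, CO trans; NCS cis, CO cis (chiral); NCS trans, CO cis.

3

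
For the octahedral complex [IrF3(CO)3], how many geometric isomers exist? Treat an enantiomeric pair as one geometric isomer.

2

In an octahedral complex each vertex has one trans partner and four cis neighbours.
Systematic placement gives 2 geometric isomers: F mer; F fac.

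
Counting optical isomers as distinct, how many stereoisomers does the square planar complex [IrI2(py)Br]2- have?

A square has two trans pairs of vertices; adjacent vertices are cis.
Systematic placement gives 2 geometric isomers: I cis; I trans.
Each arrangement has an internal mirror plane or centre of symmetry, so none is chiral.

2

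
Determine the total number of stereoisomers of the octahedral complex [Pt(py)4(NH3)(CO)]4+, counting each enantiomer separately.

An octahedron has six vertices in three trans pairs; every non-trans pair is cis.
Systematic placement gives 2 geometric isomers: NH3 and CO mutually trans; NH3 and CO mutually cis.
Each arrangement has an internal mirror plane or centre of symmetry, so none is chiral.

2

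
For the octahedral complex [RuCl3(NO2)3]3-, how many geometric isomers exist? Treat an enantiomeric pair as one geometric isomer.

2

The six octahedral sites form three mutually perpendicular trans pairs.
Working through the distinct placements yields 2 geometric isomers: Cl mer; Cl fac.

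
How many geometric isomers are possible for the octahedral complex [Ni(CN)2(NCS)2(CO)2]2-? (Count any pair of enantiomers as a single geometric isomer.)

5

An octahedron has six vertices in three trans pairs; every non-trans pair is cis.
Working through the distinct placements yields 5 geometric isomers: CN trans, NCS trans, CO trans; CN trans, NCS cis, CO cis; CN cis, NCS trans, CO cis; CN cis, NCS cis, CO cis (chiral); CN cis, NCS cis, CO trans.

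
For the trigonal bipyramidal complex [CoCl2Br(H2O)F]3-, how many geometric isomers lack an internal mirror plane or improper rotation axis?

3

A trigonal bipyramid has two axial and three equatorial sites, which are chemically inequivalent.
Exhaustive case analysis gives 7 geometric isomers.
Of these, 3 lack any improper symmetry element and so occur as enantiomeric pairs, giving 7 + 3 = 10 stereoisomers in total.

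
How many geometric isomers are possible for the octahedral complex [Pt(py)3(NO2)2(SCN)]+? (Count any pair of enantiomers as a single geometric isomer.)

3

In an octahedral complex each vertex has one trans partner and four cis neighbours.
There are 3 geometric isomers: py mer, NO2 trans; py mer, NO2 cis; py fac, NO2 cis.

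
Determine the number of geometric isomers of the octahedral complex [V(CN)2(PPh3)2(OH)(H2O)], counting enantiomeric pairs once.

6

An octahedron has six vertices in three trans pairs; every non-trans pair is cis.
The distinct arrangements are (6 in all): CN trans, PPh3 trans; CN trans, PPh3 cis; CN cis, PPh3 trans; CN cis, PPh3 cis (3 arrangements, 2 chiral).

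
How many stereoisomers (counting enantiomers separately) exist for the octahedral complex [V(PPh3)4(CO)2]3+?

2

In an octahedral complex each vertex has one trans partner and four cis neighbours.
Systematic placement gives 2 geometric isomers: CO trans; CO cis.
Each arrangement has an internal mirror plane or centre of symmetry, so none is chiral.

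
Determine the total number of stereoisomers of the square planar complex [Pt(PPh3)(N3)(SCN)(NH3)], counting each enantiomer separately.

In a square planar complex each vertex has one trans partner and two cis neighbours.
There are 3 geometric isomers: (N3/PPh3 trans, NH3/SCN trans); (N3/SCN trans, NH3/PPh3 trans); (N3/NH3 trans, PPh3/SCN trans).
Each arrangement has an internal mirror plane or centre of symmetry, so none is chiral.

3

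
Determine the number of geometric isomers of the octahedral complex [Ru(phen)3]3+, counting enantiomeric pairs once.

1

In an octahedral complex each vertex has one trans partner and four cis neighbours.
Each phen is bidentate and must span two cis positions.
Only one geometric arrangement is possible; it has no improper symmetry element, so it exists as a pair of enantiomers (2 stereoisomers).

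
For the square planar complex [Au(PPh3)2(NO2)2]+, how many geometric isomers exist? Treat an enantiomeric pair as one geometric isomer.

2

In a square planar complex each vertex has one trans partner and two cis neighbours.
There are 2 geometric isomers: PPh3 cis; PPh3 trans.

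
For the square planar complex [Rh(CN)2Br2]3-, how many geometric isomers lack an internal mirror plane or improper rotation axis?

In a square planar complex each vertex has one trans partner and two cis neighbours.
There are 2 geometric isomers: CN cis; CN trans.
Each arrangement has an internal mirror plane or centre of symmetry, so none is chiral.

0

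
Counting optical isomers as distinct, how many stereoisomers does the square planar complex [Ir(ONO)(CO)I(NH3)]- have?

A square has two trans pairs of vertices; adjacent vertices are cis.
There are 3 geometric isomers: (CO/NH3 trans, I/ONO trans); (CO/ONO trans, I/NH3 trans); (CO/I trans, NH3/ONO trans).
Each arrangement has an internal mirror plane or centre of symmetry, so none is chiral.

3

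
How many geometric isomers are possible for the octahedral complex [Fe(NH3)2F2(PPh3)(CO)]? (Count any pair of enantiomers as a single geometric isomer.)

The six octahedral sites form three mutually perpendicular trans pairs.
Systematic placement gives 6 geometric isomers: NH3 cis, F cis (3 arrangements, 2 chiral); NH3 trans, F cis; NH3 cis, F trans; NH3 trans, F trans.

6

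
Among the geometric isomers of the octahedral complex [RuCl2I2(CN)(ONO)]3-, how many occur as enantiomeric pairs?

2

In an octahedral complex each vertex has one trans partner and four cis neighbours.
There are 6 geometric isomers: Cl cis, I cis (3 arrangements, 2 chiral); Cl cis, I trans; Cl trans, I cis; Cl trans, I trans.
Of these, 2 lack any improper symmetry element and so occur as enantiomeric pairs, giving 6 + 2 = 8 stereoisomers in total.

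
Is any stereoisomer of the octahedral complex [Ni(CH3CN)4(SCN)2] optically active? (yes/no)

The six octahedral sites form three mutually perpendicular trans pairs.
There are 2 geometric isomers: SCN trans; SCN cis.
Each arrangement has an internal mirror plane or centre of symmetry, so none is chiral.

no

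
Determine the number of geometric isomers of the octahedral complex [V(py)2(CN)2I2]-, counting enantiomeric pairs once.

5

In an octahedral complex each vertex has one trans partner and four cis neighbours.
Working through the distinct placements yields 5 geometric isomers: py trans, CN trans, I trans; py cis, CN trans, I cis; py trans, CN cis, I cis; py cis, CN cis, I cis (chiral); py cis, CN cis, I trans.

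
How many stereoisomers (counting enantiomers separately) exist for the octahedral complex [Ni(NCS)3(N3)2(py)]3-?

3

In an octahedral complex each vertex has one trans partner and four cis neighbours.
Systematic placement gives 3 geometric isomers: NCS mer, N3 trans; NCS fac, N3 cis; NCS mer, N3 cis.
Each arrangement has an internal mirror plane or centre of symmetry, so none is chiral.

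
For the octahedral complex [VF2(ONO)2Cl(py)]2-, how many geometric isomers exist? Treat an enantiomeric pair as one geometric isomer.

An octahedron has six vertices in three trans pairs; every non-trans pair is cis.
Systematic placement gives 6 geometric isomers: F cis, ONO cis (3 arrangements, 2 chiral); F cis, ONO trans; F trans, ONO cis; F trans, ONO trans.

6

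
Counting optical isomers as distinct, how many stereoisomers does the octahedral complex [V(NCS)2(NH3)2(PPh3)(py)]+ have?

In an octahedral complex each vertex has one trans partner and four cis neighbours.
There are 6 geometric isomers: NCS trans, NH3 trans; NCS trans, NH3 cis; NCS cis, NH3 cis (3 arrangements, 2 chiral); NCS cis, NH3 trans.
Of these, 2 lack any improper symmetry element and so occur as enantiomeric pairs, giving 6 + 2 = 8 stereoisomers in total.

8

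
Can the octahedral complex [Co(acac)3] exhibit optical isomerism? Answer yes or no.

yes

An octahedron has six vertices in three trans pairs; every non-trans pair is cis.
Each acac is bidentate and must span two cis positions.
Only one geometric arrangement is possible; it has no improper symmetry element, so it exists as a pair of enantiomers (2 stereoisomers).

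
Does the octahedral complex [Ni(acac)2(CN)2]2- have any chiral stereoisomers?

yes

In an octahedral complex each vertex has one trans partner and four cis neighbours.
Each acac is bidentate and must span two cis positions.
There are 2 geometric isomers: CN trans; CN cis (chiral).
One of these lacks any improper symmetry element and so occurs as an enantiomeric pair, giving 2 + 1 = 3 stereoisomers in total.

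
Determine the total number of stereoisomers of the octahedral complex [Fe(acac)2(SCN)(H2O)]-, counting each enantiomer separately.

3

In an octahedral complex each vertex has one trans partner and four cis neighbours.
Each acac is bidentate and must span two cis positions.
Working through the distinct placements yields 2 geometric isomers: SCN and H2O mutually trans; SCN and H2O mutually cis (chiral).
One of these lacks any improper symmetry element and so occurs as an enantiomeric pair, giving 2 + 1 = 3 stereoisomers in total.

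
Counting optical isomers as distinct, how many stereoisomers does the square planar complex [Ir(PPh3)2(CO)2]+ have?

2

The distinct arrangements are (2 in all): PPh3 cis; PPh3 trans.
Each arrangement has an internal mirror plane or centre of symmetry, so none is chiral.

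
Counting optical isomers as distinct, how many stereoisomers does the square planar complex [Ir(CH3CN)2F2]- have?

2

A square has two trans pairs of vertices; adjacent vertices are cis.
There are 2 geometric isomers: CH3CN cis; CH3CN trans.
Each arrangement has an internal mirror plane or centre of symmetry, so none is chiral.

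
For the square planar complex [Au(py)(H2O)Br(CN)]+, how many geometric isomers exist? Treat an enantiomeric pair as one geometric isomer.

There are 3 geometric isomers: (Br/H2O trans, CN/py trans); (Br/py trans, CN/H2O trans); (Br/CN trans, H2O/py trans).

3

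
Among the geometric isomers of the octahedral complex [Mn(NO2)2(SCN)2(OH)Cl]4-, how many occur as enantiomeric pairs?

2

The six octahedral sites form three mutually perpendicular trans pairs.
Systematic placement gives 6 geometric isomers: NO2 cis, SCN trans; NO2 cis, SCN cis (3 arrangements, 2 chiral); NO2 trans, SCN trans; NO2 trans, SCN cis.
Of these, 2 lack any improper symmetry element and so occur as enantiomeric pairs, giving 6 + 2 = 8 stereoisomers in total.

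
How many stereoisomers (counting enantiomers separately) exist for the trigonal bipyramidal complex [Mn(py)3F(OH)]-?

A trigonal bipyramid has two axial and three equatorial sites, which are chemically inequivalent.
Working through the distinct placements yields 4 geometric isomers: F axial, OH axial; F axial, OH equatorial; F equatorial, OH axial; F equatorial, OH equatorial.
Each arrangement has an internal mirror plane or centre of symmetry, so none is chiral.

4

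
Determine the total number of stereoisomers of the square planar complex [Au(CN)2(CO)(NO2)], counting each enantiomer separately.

2

A square has two trans pairs of vertices; adjacent vertices are cis.
Systematic placement gives 2 geometric isomers: CN cis; CN trans.
Each arrangement has an internal mirror plane or centre of symmetry, so none is chiral.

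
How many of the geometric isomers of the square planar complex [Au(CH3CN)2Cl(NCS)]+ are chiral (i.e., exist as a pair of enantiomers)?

A square has two trans pairs of vertices; adjacent vertices are cis.
There are 2 geometric isomers: CH3CN cis; CH3CN trans.
Each arrangement has an internal mirror plane or centre of symmetry, so none is chiral.

0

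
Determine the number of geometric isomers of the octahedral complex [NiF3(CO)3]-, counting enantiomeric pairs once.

An octahedron has six vertices in three trans pairs; every non-trans pair is cis.
Working through the distinct placements yields 2 geometric isomers: F mer; F fac.

2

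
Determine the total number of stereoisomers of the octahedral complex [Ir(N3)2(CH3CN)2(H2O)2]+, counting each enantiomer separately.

6

An octahedron has six vertices in three trans pairs; every non-trans pair is cis.
Systematic placement gives 5 geometric isomers: N3 trans, CH3CN trans, H2O trans; N3 cis, CH3CN trans, H2O cis; N3 trans, CH3CN cis, H2O cis; N3 cis, CH3CN cis, H2O cis (chiral); N3 cis, CH3CN cis, H2O trans.
One of these lacks any improper symmetry element and so occurs as an enantiomeric pair, giving 5 + 1 = 6 stereoisomers in total.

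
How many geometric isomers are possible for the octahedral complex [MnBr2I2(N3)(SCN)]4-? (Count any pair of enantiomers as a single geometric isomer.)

Systematic placement gives 6 geometric isomers: Br trans, I trans; Br trans, I cis; Br cis, I cis (3 arrangements, 2 chiral); Br cis, I trans.

6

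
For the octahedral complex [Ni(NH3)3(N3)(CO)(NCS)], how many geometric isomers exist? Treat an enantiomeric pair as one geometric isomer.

An octahedron has six vertices in three trans pairs; every non-trans pair is cis.
Working through the distinct placements yields 4 geometric isomers: NH3 mer (3 arrangements); NH3 fac (chiral).

4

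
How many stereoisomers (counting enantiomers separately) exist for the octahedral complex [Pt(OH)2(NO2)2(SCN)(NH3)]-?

8

In an octahedral complex each vertex has one trans partner and four cis neighbours.
There are 6 geometric isomers: OH cis, NO2 cis (3 arrangements, 2 chiral); OH trans, NO2 cis; OH cis, NO2 trans; OH trans, NO2 trans.
Of these, 2 lack any improper symmetry element and so occur as enantiomeric pairs, giving 6 + 2 = 8 stereoisomers in total.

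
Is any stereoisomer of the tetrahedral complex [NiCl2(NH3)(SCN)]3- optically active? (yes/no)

In a tetrahedral complex all four positions are equivalent and every pair of ligands is adjacent — there is no cis/trans distinction.
Only one geometric arrangement is possible.

no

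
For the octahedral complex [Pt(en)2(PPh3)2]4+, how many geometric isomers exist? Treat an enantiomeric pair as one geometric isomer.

The six octahedral sites form three mutually perpendicular trans pairs.
Each en is bidentate and must span two cis positions.
The distinct arrangements are (2 in all): PPh3 trans; PPh3 cis (chiral).

2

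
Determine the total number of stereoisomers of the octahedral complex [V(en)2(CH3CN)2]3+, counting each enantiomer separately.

In an octahedral complex each vertex has one trans partner and four cis neighbours.
Each en is bidentate and must span two cis positions.
Systematic placement gives 2 geometric isomers: CH3CN trans; CH3CN cis (chiral).
One of these lacks any improper symmetry element and so occurs as an enantiomeric pair, giving 2 + 1 = 3 stereoisomers in total.

3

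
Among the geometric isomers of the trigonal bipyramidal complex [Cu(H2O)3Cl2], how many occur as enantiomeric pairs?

In a trigonal bipyramid the two axial positions differ from the three equatorial ones.
The distinct arrangements are (3 in all): Cl both axial; Cl one axial, one equatorial; Cl both equatorial.
Each arrangement has an internal mirror plane or centre of symmetry, so none is chiral.

0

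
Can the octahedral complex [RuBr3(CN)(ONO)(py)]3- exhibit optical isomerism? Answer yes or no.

The distinct arrangements are (4 in all): Br mer (3 arrangements); Br fac (chiral).
One of these lacks any improper symmetry element and so occurs as an enantiomeric pair, giving 4 + 1 = 5 stereoisomers in total.

yes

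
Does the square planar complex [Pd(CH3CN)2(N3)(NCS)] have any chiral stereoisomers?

A square has two trans pairs of vertices; adjacent vertices are cis.
The distinct arrangements are (2 in all): CH3CN cis; CH3CN trans.
Each arrangement has an internal mirror plane or centre of symmetry, so none is chiral.

no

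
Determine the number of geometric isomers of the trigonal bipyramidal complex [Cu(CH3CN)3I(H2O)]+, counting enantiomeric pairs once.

4

In a trigonal bipyramid the two axial positions differ from the three equatorial ones.
Working through the distinct placements yields 4 geometric isomers: I equatorial, H2O equatorial; I equatorial, H2O axial; I axial, H2O equatorial; I axial, H2O axial.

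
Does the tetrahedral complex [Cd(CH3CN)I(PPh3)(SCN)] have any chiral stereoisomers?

In a tetrahedral complex all four positions are equivalent and every pair of ligands is adjacent — there is no cis/trans distinction.
Only one geometric arrangement is possible; it has no improper symmetry element, so it exists as a pair of enantiomers (2 stereoisomers).

yes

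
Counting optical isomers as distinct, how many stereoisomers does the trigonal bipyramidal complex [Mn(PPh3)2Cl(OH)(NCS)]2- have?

In a trigonal bipyramid the two axial positions differ from the three equatorial ones.
Exhaustive case analysis gives 7 geometric isomers.
Of these, 3 lack any improper symmetry element and so occur as enantiomeric pairs, giving 7 + 3 = 10 stereoisomers in total.

10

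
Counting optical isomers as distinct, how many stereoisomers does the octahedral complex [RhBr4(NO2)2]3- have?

2

In an octahedral complex each vertex has one trans partner and four cis neighbours.
The distinct arrangements are (2 in all): NO2 trans; NO2 cis.
Each arrangement has an internal mirror plane or centre of symmetry, so none is chiral.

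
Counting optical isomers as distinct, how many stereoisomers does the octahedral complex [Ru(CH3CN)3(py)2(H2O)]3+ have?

An octahedron has six vertices in three trans pairs; every non-trans pair is cis.
Working through the distinct placements yields 3 geometric isomers: CH3CN mer, py trans; CH3CN mer, py cis; CH3CN fac, py cis.
Each arrangement has an internal mirror plane or centre of symmetry, so none is chiral.

3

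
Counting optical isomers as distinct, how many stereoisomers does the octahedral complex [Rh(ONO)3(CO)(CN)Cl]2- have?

An octahedron has six vertices in three trans pairs; every non-trans pair is cis.
There are 4 geometric isomers: ONO mer (3 arrangements); ONO fac (chiral).
One of these lacks any improper symmetry element and so occurs as an enantiomeric pair, giving 4 + 1 = 5 stereoisomers in total.

5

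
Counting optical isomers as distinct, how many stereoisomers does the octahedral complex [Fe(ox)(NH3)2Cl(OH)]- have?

In an octahedral complex each vertex has one trans partner and four cis neighbours.
Each ox is bidentate and must span two cis positions.
Working through the distinct placements yields 4 geometric isomers: NH3 cis (3 arrangements, 2 chiral); NH3 trans.
Of these, 2 lack any improper symmetry element and so occur as enantiomeric pairs, giving 4 + 2 = 6 stereoisomers in total.

6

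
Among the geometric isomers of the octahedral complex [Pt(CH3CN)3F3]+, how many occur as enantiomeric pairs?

The distinct arrangements are (2 in all): CH3CN mer; CH3CN fac.
Each arrangement has an internal mirror plane or centre of symmetry, so none is chiral.

0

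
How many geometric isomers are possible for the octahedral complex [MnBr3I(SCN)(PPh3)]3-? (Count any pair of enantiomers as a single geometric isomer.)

An octahedron has six vertices in three trans pairs; every non-trans pair is cis.
There are 4 geometric isomers: Br mer (3 arrangements); Br fac (chiral).

4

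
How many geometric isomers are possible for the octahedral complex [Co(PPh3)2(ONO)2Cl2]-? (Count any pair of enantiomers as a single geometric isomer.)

5

An octahedron has six vertices in three trans pairs; every non-trans pair is cis.
The distinct arrangements are (5 in all): PPh3 trans, ONO trans, Cl trans; PPh3 cis, ONO cis, Cl trans; PPh3 trans, ONO cis, Cl cis; PPh3 cis, ONO cis, Cl cis (chiral); PPh3 cis, ONO trans, Cl cis.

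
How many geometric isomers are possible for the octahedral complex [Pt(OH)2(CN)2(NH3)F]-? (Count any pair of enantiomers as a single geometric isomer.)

6

There are 6 geometric isomers: OH trans, CN trans; OH cis, CN trans; OH trans, CN cis; OH cis, CN cis (3 arrangements, 2 chiral).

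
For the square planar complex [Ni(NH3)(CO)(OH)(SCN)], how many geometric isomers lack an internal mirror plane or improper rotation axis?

In a square planar complex each vertex has one trans partner and two cis neighbours.
Working through the distinct placements yields 3 geometric isomers: (CO/OH trans, NH3/SCN trans); (CO/SCN trans, NH3/OH trans); (CO/NH3 trans, OH/SCN trans).
Each arrangement has an internal mirror plane or centre of symmetry, so none is chiral.

0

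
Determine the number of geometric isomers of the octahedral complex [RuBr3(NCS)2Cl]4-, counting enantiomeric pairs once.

3

The six octahedral sites form three mutually perpendicular trans pairs.
The distinct arrangements are (3 in all): Br mer, NCS trans; Br mer, NCS cis; Br fac, NCS cis.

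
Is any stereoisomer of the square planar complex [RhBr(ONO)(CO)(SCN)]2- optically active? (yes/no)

In a square planar complex each vertex has one trans partner and two cis neighbours.
There are 3 geometric isomers: (Br/ONO trans, CO/SCN trans); (Br/SCN trans, CO/ONO trans); (Br/CO trans, ONO/SCN trans).
Each arrangement has an internal mirror plane or centre of symmetry, so none is chiral.

no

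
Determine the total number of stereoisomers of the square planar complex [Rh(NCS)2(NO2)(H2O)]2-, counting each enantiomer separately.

A square has two trans pairs of vertices; adjacent vertices are cis.
Working through the distinct placements yields 2 geometric isomers: NCS cis; NCS trans.
Each arrangement has an internal mirror plane or centre of symmetry, so none is chiral.

2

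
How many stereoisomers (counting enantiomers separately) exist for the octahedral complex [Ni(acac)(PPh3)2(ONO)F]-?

The six octahedral sites form three mutually perpendicular trans pairs.
Each acac is bidentate and must span two cis positions.
The distinct arrangements are (4 in all): PPh3 cis (3 arrangements, 2 chiral); PPh3 trans.
Of these, 2 lack any improper symmetry element and so occur as enantiomeric pairs, giving 4 + 2 = 6 stereoisomers in total.

6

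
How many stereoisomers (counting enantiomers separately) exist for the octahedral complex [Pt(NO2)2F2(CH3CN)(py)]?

8

In an octahedral complex each vertex has one trans partner and four cis neighbours.
There are 6 geometric isomers: NO2 cis, F cis (3 arrangements, 2 chiral); NO2 trans, F cis; NO2 cis, F trans; NO2 trans, F trans.
Of these, 2 lack any improper symmetry element and so occur as enantiomeric pairs, giving 6 + 2 = 8 stereoisomers in total.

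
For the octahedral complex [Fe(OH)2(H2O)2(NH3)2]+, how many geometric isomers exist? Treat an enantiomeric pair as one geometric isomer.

In an octahedral complex each vertex has one trans partner and four cis neighbours.
The distinct arrangements are (5 in all): OH trans, H2O trans, NH3 trans; OH cis, H2O trans, NH3 cis; OH trans, H2O cis, NH3 cis; OH cis, H2O cis, NH3 cis (chiral); OH cis, H2O cis, NH3 trans.

5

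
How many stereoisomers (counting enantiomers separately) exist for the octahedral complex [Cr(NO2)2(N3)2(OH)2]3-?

6

In an octahedral complex each vertex has one trans partner and four cis neighbours.
There are 5 geometric isomers: NO2 trans, N3 trans, OH trans; NO2 cis, N3 trans, OH cis; NO2 cis, N3 cis, OH trans; NO2 cis, N3 cis, OH cis (chiral); NO2 trans, N3 cis, OH cis.
One of these lacks any improper symmetry element and so occurs as an enantiomeric pair, giving 5 + 1 = 6 stereoisomers in total.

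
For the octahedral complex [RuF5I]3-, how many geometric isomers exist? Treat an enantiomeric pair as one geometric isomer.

An octahedron has six vertices in three trans pairs; every non-trans pair is cis.
Only one geometric arrangement is possible.

1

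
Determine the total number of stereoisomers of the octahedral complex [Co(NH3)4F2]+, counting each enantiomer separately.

2

An octahedron has six vertices in three trans pairs; every non-trans pair is cis.
Systematic placement gives 2 geometric isomers: F trans; F cis.
Each arrangement has an internal mirror plane or centre of symmetry, so none is chiral.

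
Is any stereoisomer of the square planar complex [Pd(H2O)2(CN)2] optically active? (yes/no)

Systematic placement gives 2 geometric isomers: H2O cis; H2O trans.
Each arrangement has an internal mirror plane or centre of symmetry, so none is chiral.

no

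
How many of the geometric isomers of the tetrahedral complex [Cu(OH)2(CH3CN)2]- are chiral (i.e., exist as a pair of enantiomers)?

0

In a tetrahedral complex all four positions are equivalent and every pair of ligands is adjacent — there is no cis/trans distinction.
Only one geometric arrangement is possible.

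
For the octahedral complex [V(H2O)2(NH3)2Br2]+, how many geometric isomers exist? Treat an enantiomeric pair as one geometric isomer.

The six octahedral sites form three mutually perpendicular trans pairs.
There are 5 geometric isomers: H2O trans, NH3 trans, Br trans; H2O cis, NH3 cis, Br trans; H2O cis, NH3 trans, Br cis; H2O cis, NH3 cis, Br cis (chiral); H2O trans, NH3 cis, Br cis.

5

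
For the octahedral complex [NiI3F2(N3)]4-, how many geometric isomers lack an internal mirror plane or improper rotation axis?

0

There are 3 geometric isomers: I mer, F trans; I fac, F cis; I mer, F cis.
Each arrangement has an internal mirror plane or centre of symmetry, so none is chiral.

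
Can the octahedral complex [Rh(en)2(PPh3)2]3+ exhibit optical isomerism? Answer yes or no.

yes

In an octahedral complex each vertex has one trans partner and four cis neighbours.
Each en is bidentate and must span two cis positions.
Systematic placement gives 2 geometric isomers: PPh3 trans; PPh3 cis (chiral).
One of these lacks any improper symmetry element and so occurs as an enantiomeric pair, giving 2 + 1 = 3 stereoisomers in total.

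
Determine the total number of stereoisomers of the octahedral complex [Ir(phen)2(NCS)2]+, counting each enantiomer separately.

Each phen is bidentate and must span two cis positions.
Systematic placement gives 2 geometric isomers: NCS trans; NCS cis (chiral).
One of these lacks any improper symmetry element and so occurs as an enantiomeric pair, giving 2 + 1 = 3 stereoisomers in total.

3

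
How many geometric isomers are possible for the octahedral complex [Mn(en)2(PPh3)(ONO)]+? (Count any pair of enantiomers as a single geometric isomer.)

The six octahedral sites form three mutually perpendicular trans pairs.
Each en is bidentate and must span two cis positions.
Systematic placement gives 2 geometric isomers: PPh3 and ONO mutually trans; PPh3 and ONO mutually cis (chiral).

2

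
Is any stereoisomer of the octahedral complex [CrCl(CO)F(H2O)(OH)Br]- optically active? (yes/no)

yes

Placing the ligands in turn and identifying arrangements related by rotation or reflection leaves 15 distinct geometric isomers.
Of these, 15 lack any improper symmetry element and so occur as enantiomeric pairs, giving 15 + 15 = 30 stereoisomers in total.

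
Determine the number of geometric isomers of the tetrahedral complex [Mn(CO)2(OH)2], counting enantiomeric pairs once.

1

All four vertices of a tetrahedron are equivalent and mutually adjacent, so cis/trans isomerism cannot arise.
Only one geometric arrangement is possible.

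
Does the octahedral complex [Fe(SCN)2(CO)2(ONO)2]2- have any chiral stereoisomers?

yes

The six octahedral sites form three mutually perpendicular trans pairs.
The distinct arrangements are (5 in all): SCN trans, CO trans, ONO trans; SCN cis, CO trans, ONO cis; SCN trans, CO cis, ONO cis; SCN cis, CO cis, ONO cis (chiral); SCN cis, CO cis, ONO trans.
One of these lacks any improper symmetry element and so occurs as an enantiomeric pair, giving 5 + 1 = 6 stereoisomers in total.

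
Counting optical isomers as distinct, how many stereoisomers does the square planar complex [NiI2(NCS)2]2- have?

2

In a square planar complex each vertex has one trans partner and two cis neighbours.
The distinct arrangements are (2 in all): I cis; I trans.
Each arrangement has an internal mirror plane or centre of symmetry, so none is chiral.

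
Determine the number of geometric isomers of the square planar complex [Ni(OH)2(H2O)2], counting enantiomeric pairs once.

Working through the distinct placements yields 2 geometric isomers: OH cis; OH trans.

2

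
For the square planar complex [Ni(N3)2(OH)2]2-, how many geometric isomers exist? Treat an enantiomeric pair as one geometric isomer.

In a square planar complex each vertex has one trans partner and two cis neighbours.
The distinct arrangements are (2 in all): N3 cis; N3 trans.

2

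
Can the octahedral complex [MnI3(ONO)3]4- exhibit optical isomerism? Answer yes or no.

no

The six octahedral sites form three mutually perpendicular trans pairs.
The distinct arrangements are (2 in all): I mer; I fac.
Each arrangement has an internal mirror plane or centre of symmetry, so none is chiral.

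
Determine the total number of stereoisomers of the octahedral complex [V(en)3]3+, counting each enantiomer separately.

Each en is bidentate and must span two cis positions.
Only one geometric arrangement is possible; it has no improper symmetry element, so it exists as a pair of enantiomers (2 stereoisomers).

2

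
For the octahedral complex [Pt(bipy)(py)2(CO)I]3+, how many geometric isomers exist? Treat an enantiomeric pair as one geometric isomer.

In an octahedral complex each vertex has one trans partner and four cis neighbours.
Each bipy is bidentate and must span two cis positions.
Working through the distinct placements yields 4 geometric isomers: py cis (3 arrangements, 2 chiral); py trans.

4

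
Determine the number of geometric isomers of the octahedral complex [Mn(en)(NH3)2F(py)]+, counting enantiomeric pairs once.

The six octahedral sites form three mutually perpendicular trans pairs.
Each en is bidentate and must span two cis positions.
The distinct arrangements are (4 in all): NH3 cis (3 arrangements, 2 chiral); NH3 trans.

4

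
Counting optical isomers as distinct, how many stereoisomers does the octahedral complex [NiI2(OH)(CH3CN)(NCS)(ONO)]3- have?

15

In an octahedral complex each vertex has one trans partner and four cis neighbours.
Systematic enumeration (placing each ligand type in turn and discarding arrangements equivalent by rotation or reflection) gives 9 geometric isomers.
Of these, 6 lack any improper symmetry element and so occur as enantiomeric pairs, giving 9 + 6 = 15 stereoisomers in total.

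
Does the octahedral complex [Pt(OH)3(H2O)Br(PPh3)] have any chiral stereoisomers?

yes

An octahedron has six vertices in three trans pairs; every non-trans pair is cis.
Systematic placement gives 4 geometric isomers: OH mer (3 arrangements); OH fac (chiral).
One of these lacks any improper symmetry element and so occurs as an enantiomeric pair, giving 4 + 1 = 5 stereoisomers in total.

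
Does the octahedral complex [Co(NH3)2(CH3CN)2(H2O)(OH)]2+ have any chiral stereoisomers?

An octahedron has six vertices in three trans pairs; every non-trans pair is cis.
Working through the distinct placements yields 6 geometric isomers: NH3 cis, CH3CN trans; NH3 trans, CH3CN trans; NH3 cis, CH3CN cis (3 arrangements, 2 chiral); NH3 trans, CH3CN cis.
Of these, 2 lack any improper symmetry element and so occur as enantiomeric pairs, giving 6 + 2 = 8 stereoisomers in total.

yes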